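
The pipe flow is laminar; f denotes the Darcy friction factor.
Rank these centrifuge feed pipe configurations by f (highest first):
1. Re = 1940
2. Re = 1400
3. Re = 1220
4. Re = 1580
Case 1: f = 0.03299
Case 2: f = 0.04571
Case 3: f = 0.05246
Case 4: f = 0.04051
Ranking (highest first): 3, 2, 4, 1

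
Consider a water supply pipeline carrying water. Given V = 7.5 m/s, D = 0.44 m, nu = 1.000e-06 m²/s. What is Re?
Formula: Re = \frac{V D}{\nu}
Re = 7.5·0.44/1.000e-06 = 3.300e+06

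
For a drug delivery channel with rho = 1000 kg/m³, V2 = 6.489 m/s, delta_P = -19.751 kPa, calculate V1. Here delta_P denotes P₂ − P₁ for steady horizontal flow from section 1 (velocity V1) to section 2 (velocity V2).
Formula: \Delta P = \frac{1}{2} \rho (V_1^2 - V_2^2)
Substituting knowns: -19.751 = 0.5·1000·(V1² − 6.489²)/1000
Solving for V1: V1 = √(6.489² + 2·(-19.751·1000)/1000) = 1.614 m/s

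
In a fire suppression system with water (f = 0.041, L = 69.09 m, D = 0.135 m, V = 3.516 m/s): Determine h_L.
Formula: h_L = f \frac{L}{D} \frac{V^2}{2g}
h_L = 0.041·(69.09/0.135)·3.516²/(2·9.81) = 13.22 m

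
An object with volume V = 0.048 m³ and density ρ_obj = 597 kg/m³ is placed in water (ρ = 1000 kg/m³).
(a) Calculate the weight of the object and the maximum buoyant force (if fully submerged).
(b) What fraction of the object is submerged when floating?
(a) W=rho_obj*g*V=597*9.81*0.048=281.1 N; F_B(max)=rho*g*V=1000*9.81*0.048=470.9 N
(b) Floating fraction=rho_obj/rho=597/1000=0.597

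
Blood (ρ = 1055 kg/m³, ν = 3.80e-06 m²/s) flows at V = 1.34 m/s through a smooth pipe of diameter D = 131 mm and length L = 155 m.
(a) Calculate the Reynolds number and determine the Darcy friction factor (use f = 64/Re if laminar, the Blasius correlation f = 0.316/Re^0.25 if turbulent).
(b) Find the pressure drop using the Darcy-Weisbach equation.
(a) Re = V·D/ν = 1.34·0.131/3.80e-06 = 46195 → turbulent (Re > 4000); f = 0.316/Re^0.25 = 0.316/46195^0.25 = 0.021555
(b) Darcy-Weisbach: ΔP = f·(L/D)·½ρV²/1000 = 0.021555·(155/0.131)·½·1055·1.34²/1000 = 24.16 kPa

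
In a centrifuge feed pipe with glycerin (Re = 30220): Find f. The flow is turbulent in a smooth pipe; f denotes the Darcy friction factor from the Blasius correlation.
Formula: f = \frac{0.316}{Re^{0.25}}
f = 0.316/30220^0.25 = 0.02397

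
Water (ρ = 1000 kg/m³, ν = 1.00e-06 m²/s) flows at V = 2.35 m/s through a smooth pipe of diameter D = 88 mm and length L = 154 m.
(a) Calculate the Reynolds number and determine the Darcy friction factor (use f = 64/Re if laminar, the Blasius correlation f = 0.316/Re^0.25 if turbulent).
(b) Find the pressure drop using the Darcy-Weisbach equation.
(a) Re = V·D/ν = 2.35·0.088/1.00e-06 = 206800 → turbulent (Re > 4000); f = 0.316/Re^0.25 = 0.316/206800^0.25 = 0.014818 (Blasius is strictly valid for Re ≲ 1e5; used here as the smooth-pipe estimate the problem specifies)
(b) Darcy-Weisbach: ΔP = f·(L/D)·½ρV²/1000 = 0.014818·(154/0.088)·½·1000·2.35²/1000 = 71.6 kPa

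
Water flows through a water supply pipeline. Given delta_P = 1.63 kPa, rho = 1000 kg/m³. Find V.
Formula: V = \sqrt{\frac{2 \Delta P}{\rho}}
V = √(2·(1.63·1000)/1000) = 1.806 m/s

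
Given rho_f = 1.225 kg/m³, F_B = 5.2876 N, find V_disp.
Formula: F_B = \rho_f g V_{disp}
Substituting knowns: 5.2876 = 1.225·9.81·V_disp
Solving for V_disp: V_disp = 5.2876/(1.225·9.81) = 0.44 m³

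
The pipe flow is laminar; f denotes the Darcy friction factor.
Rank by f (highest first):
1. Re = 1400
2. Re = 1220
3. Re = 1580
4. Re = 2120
Case 1: f = 0.04571
Case 2: f = 0.05246
Case 3: f = 0.04051
Case 4: f = 0.03019
Ranking (highest first): 2, 1, 3, 4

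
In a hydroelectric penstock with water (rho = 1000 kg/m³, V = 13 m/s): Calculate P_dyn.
Formula: P_{dyn} = \frac{1}{2} \rho V^2
P_dyn = 0.5·1000·13²/1000 = 84.5 kPa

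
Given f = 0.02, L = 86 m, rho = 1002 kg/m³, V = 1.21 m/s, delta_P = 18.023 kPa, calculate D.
Formula: \Delta P = f \frac{L}{D} \frac{\rho V^2}{2}
Substituting knowns: 18.023 = 0.02·(86/D)·0.5·1002·1.21²/1000
Solving for D: D = 0.02·86·0.5·1002·1.21²/(18.023·1000) = 0.07 m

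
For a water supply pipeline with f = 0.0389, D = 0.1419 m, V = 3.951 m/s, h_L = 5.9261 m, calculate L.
Formula: h_L = f \frac{L}{D} \frac{V^2}{2g}
Substituting knowns: 5.9261 = 0.0389·(L/0.1419)·3.951²/(2·9.81)
Solving for L: L = 5.9261·2·9.81·0.1419/(0.0389·3.951²) = 27.17 m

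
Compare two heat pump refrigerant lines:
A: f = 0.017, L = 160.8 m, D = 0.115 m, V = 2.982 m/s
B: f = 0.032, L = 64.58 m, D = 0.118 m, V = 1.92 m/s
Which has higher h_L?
h_L(A) = 10.77 m, h_L(B) = 3.291 m. Answer: A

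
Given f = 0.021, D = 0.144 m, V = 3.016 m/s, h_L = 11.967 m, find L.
Formula: h_L = f \frac{L}{D} \frac{V^2}{2g}
Substituting knowns: 11.967 = 0.021·(L/0.144)·3.016²/(2·9.81)
Solving for L: L = 11.967·2·9.81·0.144/(0.021·3.016²) = 177 m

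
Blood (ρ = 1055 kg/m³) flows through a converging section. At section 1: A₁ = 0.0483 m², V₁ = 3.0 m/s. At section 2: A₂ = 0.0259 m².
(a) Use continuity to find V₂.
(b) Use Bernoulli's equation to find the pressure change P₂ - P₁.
(a) Continuity: A₁V₁=A₂V₂ -> V₂=A₁V₁/A₂=0.0483*3.0/0.0259=5.59 m/s
(b) Bernoulli: P₂-P₁=0.5*rho*(V₁^2-V₂^2)/1000=0.5*1055*(3.0^2-5.59^2)/1000=-11.74 kPa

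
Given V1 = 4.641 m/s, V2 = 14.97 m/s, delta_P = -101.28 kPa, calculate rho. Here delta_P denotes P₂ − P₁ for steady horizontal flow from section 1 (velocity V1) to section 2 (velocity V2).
Formula: \Delta P = \frac{1}{2} \rho (V_1^2 - V_2^2)
Substituting knowns: -101.28 = 0.5·rho·(4.641² − 14.97²)/1000
Solving for rho: rho = 2·(-101.28·1000)/(4.641² − 14.97²) = 1000 kg/m³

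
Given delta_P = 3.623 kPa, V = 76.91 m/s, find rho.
Formula: V = \sqrt{\frac{2 \Delta P}{\rho}}
Substituting knowns: 76.91 = √(2·(3.623·1000)/rho)
Solving for rho: rho = 2·(3.623·1000)/76.91² = 1.225 kg/m³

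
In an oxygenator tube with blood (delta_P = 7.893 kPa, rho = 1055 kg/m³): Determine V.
Formula: V = \sqrt{\frac{2 \Delta P}{\rho}}
V = √(2·(7.893·1000)/1055) = 3.868 m/s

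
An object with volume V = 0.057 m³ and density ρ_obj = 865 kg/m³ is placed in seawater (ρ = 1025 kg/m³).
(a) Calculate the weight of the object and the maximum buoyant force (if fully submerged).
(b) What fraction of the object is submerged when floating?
(a) W=rho_obj*g*V=865*9.81*0.057=483.7 N; F_B(max)=rho*g*V=1025*9.81*0.057=573.1 N
(b) Floating fraction=rho_obj/rho=865/1025=0.844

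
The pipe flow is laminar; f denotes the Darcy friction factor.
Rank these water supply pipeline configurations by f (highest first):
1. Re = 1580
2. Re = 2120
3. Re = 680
Case 1: f = 0.04051
Case 2: f = 0.03019
Case 3: f = 0.09412
Ranking (highest first): 3, 1, 2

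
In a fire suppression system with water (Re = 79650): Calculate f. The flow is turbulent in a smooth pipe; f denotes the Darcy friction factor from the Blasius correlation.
Formula: f = \frac{0.316}{Re^{0.25}}
f = 0.316/79650^0.25 = 0.01881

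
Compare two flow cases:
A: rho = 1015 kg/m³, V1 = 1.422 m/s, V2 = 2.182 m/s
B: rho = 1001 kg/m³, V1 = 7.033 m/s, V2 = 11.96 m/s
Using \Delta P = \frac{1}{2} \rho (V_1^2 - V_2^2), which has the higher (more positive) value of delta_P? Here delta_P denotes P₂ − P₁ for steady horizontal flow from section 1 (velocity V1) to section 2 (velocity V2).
delta_P(A) = -1.39 kPa, delta_P(B) = -46.84 kPa. Answer: A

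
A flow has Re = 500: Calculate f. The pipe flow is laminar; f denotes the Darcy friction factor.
Formula: f = \frac{64}{Re}
f = 64/500 = 0.128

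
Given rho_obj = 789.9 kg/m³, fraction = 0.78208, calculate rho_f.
Formula: f_{sub} = \frac{\rho_{obj}}{\rho_f}
Substituting knowns: 0.78208 = 789.9/rho_f
Solving for rho_f: rho_f = 789.9/0.78208 = 1010 kg/m³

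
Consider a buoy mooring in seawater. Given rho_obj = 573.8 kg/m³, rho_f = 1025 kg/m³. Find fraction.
Formula: f_{sub} = \frac{\rho_{obj}}{\rho_f}
fraction = 573.8/1025 = 0.5598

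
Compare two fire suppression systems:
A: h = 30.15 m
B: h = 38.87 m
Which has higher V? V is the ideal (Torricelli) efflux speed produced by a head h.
V(A) = 24.32 m/s, V(B) = 27.62 m/s. Answer: B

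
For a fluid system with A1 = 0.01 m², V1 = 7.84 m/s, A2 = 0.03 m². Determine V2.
Formula: V_2 = \frac{A_1 V_1}{A_2}
V2 = 0.01·7.84/0.03 = 2.613 m/s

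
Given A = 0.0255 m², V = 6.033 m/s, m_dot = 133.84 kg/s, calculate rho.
Formula: \dot{m} = \rho A V
Substituting knowns: 133.84 = rho·0.0255·6.033
Solving for rho: rho = 133.84/(0.0255·6.033) = 870 kg/m³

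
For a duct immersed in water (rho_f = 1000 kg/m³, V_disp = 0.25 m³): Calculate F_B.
Formula: F_B = \rho_f g V_{disp}
F_B = 1000·9.81·0.25 = 2452 N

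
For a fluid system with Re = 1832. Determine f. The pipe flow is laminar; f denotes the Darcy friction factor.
Formula: f = \frac{64}{Re}
f = 64/1832 = 0.03493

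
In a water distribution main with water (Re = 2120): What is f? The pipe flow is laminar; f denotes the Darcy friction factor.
Formula: f = \frac{64}{Re}
f = 64/2120 = 0.03019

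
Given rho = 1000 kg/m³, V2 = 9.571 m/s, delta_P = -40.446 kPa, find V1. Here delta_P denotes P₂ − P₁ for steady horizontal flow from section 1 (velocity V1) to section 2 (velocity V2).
Formula: \Delta P = \frac{1}{2} \rho (V_1^2 - V_2^2)
Substituting knowns: -40.446 = 0.5·1000·(V1² − 9.571²)/1000
Solving for V1: V1 = √(9.571² + 2·(-40.446·1000)/1000) = 3.273 m/s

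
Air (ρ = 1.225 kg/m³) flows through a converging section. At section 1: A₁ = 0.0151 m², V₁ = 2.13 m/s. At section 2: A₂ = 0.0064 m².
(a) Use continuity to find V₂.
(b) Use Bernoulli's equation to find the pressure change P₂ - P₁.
(a) Continuity: A₁V₁=A₂V₂ -> V₂=A₁V₁/A₂=0.0151*2.13/0.0064=5.03 m/s
(b) Bernoulli: P₂-P₁=0.5*rho*(V₁^2-V₂^2)/1000=0.5*1.225*(2.13^2-5.03^2)/1000=-0.01272 kPa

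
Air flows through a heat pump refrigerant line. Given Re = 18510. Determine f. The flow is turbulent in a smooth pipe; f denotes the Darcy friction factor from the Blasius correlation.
Formula: f = \frac{0.316}{Re^{0.25}}
f = 0.316/18510^0.25 = 0.02709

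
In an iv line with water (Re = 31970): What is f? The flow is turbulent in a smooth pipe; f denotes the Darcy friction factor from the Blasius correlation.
Formula: f = \frac{0.316}{Re^{0.25}}
f = 0.316/31970^0.25 = 0.02363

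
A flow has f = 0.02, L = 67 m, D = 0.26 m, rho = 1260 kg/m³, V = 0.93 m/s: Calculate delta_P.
Formula: \Delta P = f \frac{L}{D} \frac{\rho V^2}{2}
delta_P = 0.02·(67/0.26)·0.5·1260·0.93²/1000 = 2.808 kPa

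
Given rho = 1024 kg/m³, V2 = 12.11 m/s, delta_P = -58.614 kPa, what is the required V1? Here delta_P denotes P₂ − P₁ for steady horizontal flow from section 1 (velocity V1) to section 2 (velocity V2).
Formula: \Delta P = \frac{1}{2} \rho (V_1^2 - V_2^2)
Substituting knowns: -58.614 = 0.5·1024·(V1² − 12.11²)/1000
Solving for V1: V1 = √(12.11² + 2·(-58.614·1000)/1024) = 5.672 m/s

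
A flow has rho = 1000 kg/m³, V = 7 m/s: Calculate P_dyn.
Formula: P_{dyn} = \frac{1}{2} \rho V^2
P_dyn = 0.5·1000·7²/1000 = 24.5 kPa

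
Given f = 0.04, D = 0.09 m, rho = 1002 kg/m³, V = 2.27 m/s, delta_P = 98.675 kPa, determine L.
Formula: \Delta P = f \frac{L}{D} \frac{\rho V^2}{2}
Substituting knowns: 98.675 = 0.04·(L/0.09)·0.5·1002·2.27²/1000
Solving for L: L = (98.675·1000)·0.09/(0.04·0.5·1002·2.27²) = 86 m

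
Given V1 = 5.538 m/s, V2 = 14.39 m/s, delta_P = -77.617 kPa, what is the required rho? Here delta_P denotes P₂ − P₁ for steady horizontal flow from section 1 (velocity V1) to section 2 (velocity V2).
Formula: \Delta P = \frac{1}{2} \rho (V_1^2 - V_2^2)
Substituting knowns: -77.617 = 0.5·rho·(5.538² − 14.39²)/1000
Solving for rho: rho = 2·(-77.617·1000)/(5.538² − 14.39²) = 880 kg/m³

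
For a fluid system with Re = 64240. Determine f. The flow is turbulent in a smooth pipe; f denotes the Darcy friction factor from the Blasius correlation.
Formula: f = \frac{0.316}{Re^{0.25}}
f = 0.316/64240^0.25 = 0.01985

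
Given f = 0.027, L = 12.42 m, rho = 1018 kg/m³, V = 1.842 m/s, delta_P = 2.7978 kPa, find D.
Formula: \Delta P = f \frac{L}{D} \frac{\rho V^2}{2}
Substituting knowns: 2.7978 = 0.027·(12.42/D)·0.5·1018·1.842²/1000
Solving for D: D = 0.027·12.42·0.5·1018·1.842²/(2.7978·1000) = 0.207 m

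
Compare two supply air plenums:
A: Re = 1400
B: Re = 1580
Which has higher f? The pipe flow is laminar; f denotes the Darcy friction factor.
f(A) = 0.04571, f(B) = 0.04051. Answer: A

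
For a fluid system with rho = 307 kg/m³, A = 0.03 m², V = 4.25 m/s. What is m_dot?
Formula: \dot{m} = \rho A V
m_dot = 307·0.03·4.25 = 39.14 kg/s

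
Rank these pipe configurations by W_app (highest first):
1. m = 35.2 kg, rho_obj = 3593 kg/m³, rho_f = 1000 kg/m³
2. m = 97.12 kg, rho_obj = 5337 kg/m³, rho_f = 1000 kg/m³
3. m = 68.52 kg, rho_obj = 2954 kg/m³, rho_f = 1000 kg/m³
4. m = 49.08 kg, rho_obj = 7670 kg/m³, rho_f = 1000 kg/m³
Case 1: W_app = 249.2 N
Case 2: W_app = 774.2 N
Case 3: W_app = 444.6 N
Case 4: W_app = 418.7 N
Ranking (highest first): 2, 3, 4, 1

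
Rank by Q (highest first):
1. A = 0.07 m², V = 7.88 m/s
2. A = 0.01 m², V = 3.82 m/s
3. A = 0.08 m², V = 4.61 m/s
Case 1: Q = 551.6 L/s
Case 2: Q = 38.2 L/s
Case 3: Q = 368.8 L/s
Ranking (highest first): 1, 3, 2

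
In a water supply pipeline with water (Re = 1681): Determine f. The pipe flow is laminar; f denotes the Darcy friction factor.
Formula: f = \frac{64}{Re}
f = 64/1681 = 0.03807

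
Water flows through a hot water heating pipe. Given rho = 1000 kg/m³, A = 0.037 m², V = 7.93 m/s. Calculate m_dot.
Formula: \dot{m} = \rho A V
m_dot = 1000·0.037·7.93 = 293.4 kg/s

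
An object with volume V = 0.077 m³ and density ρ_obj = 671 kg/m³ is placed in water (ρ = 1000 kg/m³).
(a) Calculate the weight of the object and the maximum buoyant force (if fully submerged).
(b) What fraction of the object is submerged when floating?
(a) W=rho_obj*g*V=671*9.81*0.077=506.9 N; F_B(max)=rho*g*V=1000*9.81*0.077=755.4 N
(b) Floating fraction=rho_obj/rho=671/1000=0.671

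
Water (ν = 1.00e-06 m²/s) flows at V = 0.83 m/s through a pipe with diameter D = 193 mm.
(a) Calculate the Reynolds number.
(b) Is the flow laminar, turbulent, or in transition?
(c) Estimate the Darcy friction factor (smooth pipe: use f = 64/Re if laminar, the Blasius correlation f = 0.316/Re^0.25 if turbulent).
(a) Re = V·D/ν = 0.83·0.193/1.00e-06 = 160190
(b) Flow regime: turbulent (Re > 4000)
(c) Friction factor: f = 0.316/Re^0.25 = 0.316/160190^0.25 = 0.0158 (Blasius is strictly valid for Re ≲ 1e5; used here as the smooth-pipe estimate the problem specifies)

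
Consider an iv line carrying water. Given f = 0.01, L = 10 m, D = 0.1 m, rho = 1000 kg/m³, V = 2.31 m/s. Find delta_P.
Formula: \Delta P = f \frac{L}{D} \frac{\rho V^2}{2}
delta_P = 0.01·(10/0.1)·0.5·1000·2.31²/1000 = 2.668 kPa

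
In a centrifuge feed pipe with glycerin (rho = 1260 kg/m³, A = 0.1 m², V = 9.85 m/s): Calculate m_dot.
Formula: \dot{m} = \rho A V
m_dot = 1260·0.1·9.85 = 1241 kg/s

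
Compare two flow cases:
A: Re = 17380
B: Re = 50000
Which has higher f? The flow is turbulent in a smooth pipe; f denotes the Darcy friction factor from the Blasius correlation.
f(A) = 0.02752, f(B) = 0.02113. Answer: A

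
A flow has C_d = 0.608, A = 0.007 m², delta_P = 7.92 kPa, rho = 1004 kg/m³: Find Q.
Formula: Q = C_d A \sqrt{\frac{2 \Delta P}{\rho}}
Q = 0.608·0.007·√(2·(7.92·1000)/1004)·1000 = 16.9 L/s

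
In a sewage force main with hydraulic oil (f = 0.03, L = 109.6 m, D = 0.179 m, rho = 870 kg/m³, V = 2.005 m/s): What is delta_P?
Formula: \Delta P = f \frac{L}{D} \frac{\rho V^2}{2}
delta_P = 0.03·(109.6/0.179)·0.5·870·2.005²/1000 = 32.12 kPa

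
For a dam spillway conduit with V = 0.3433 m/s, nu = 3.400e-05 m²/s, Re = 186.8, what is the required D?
Formula: Re = \frac{V D}{\nu}
Substituting knowns: 186.8 = 0.3433·D/3.400e-05
Solving for D: D = 186.8·3.400e-05/0.3433 = 0.0185 m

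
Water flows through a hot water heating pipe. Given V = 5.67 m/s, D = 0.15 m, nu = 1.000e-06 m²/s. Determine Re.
Formula: Re = \frac{V D}{\nu}
Re = 5.67·0.15/1.000e-06 = 850500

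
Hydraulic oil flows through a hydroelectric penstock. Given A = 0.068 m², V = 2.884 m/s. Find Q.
Formula: Q = A V
Q = 0.068·2.884·1000 = 196.1 L/s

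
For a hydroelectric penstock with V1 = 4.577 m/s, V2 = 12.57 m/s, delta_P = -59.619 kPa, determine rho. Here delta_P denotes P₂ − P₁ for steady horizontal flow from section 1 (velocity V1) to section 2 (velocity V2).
Formula: \Delta P = \frac{1}{2} \rho (V_1^2 - V_2^2)
Substituting knowns: -59.619 = 0.5·rho·(4.577² − 12.57²)/1000
Solving for rho: rho = 2·(-59.619·1000)/(4.577² − 12.57²) = 870 kg/m³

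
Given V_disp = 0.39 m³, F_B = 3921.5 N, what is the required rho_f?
Formula: F_B = \rho_f g V_{disp}
Substituting knowns: 3921.5 = rho_f·9.81·0.39
Solving for rho_f: rho_f = 3921.5/(9.81·0.39) = 1025 kg/m³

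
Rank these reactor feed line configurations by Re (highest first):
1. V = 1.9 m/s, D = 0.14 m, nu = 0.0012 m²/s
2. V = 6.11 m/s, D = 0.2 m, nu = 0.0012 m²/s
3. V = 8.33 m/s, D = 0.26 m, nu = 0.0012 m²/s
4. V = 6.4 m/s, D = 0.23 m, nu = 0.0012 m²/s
Case 1: Re = 221.7
Case 2: Re = 1018
Case 3: Re = 1805
Case 4: Re = 1227
Ranking (highest first): 3, 4, 2, 1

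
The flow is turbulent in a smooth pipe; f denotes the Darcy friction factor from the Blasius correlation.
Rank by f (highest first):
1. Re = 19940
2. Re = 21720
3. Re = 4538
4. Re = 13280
Case 1: f = 0.02659
Case 2: f = 0.02603
Case 3: f = 0.0385
Case 4: f = 0.02944
Ranking (highest first): 3, 4, 1, 2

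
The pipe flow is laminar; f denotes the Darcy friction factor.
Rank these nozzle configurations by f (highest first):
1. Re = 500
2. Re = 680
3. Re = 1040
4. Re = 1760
Case 1: f = 0.128
Case 2: f = 0.09412
Case 3: f = 0.06154
Case 4: f = 0.03636
Ranking (highest first): 1, 2, 3, 4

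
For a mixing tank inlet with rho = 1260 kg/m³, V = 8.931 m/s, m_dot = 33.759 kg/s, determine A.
Formula: \dot{m} = \rho A V
Substituting knowns: 33.759 = 1260·A·8.931
Solving for A: A = 33.759/(1260·8.931) = 0.003 m²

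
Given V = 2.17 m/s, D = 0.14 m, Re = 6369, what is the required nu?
Formula: Re = \frac{V D}{\nu}
Substituting knowns: 6369 = 2.17·0.14/nu
Solving for nu: nu = 2.17·0.14/6369 = 4.770e-05 m²/s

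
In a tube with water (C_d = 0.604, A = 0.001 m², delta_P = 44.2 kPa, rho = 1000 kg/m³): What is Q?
Formula: Q = C_d A \sqrt{\frac{2 \Delta P}{\rho}}
Q = 0.604·0.001·√(2·(44.2·1000)/1000)·1000 = 5.679 L/s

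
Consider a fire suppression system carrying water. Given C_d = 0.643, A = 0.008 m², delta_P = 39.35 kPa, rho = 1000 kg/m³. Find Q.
Formula: Q = C_d A \sqrt{\frac{2 \Delta P}{\rho}}
Q = 0.643·0.008·√(2·(39.35·1000)/1000)·1000 = 45.63 L/s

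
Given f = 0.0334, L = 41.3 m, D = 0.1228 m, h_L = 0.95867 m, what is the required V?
Formula: h_L = f \frac{L}{D} \frac{V^2}{2g}
Substituting knowns: 0.95867 = 0.0334·(41.3/0.1228)·V²/(2·9.81)
Solving for V: V = √(0.95867·2·9.81/(0.0334·(41.3/0.1228))) = 1.294 m/s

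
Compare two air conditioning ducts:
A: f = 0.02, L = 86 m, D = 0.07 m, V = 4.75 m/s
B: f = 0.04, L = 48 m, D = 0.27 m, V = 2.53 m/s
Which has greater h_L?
h_L(A) = 28.26 m, h_L(B) = 2.32 m. Answer: A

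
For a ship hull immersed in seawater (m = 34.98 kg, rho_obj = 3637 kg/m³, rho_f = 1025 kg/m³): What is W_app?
Formula: W_{app} = mg\left(1 - \frac{\rho_f}{\rho_{obj}}\right)
W_app = 34.98·9.81·(1 − 1025/3637) = 246.4 N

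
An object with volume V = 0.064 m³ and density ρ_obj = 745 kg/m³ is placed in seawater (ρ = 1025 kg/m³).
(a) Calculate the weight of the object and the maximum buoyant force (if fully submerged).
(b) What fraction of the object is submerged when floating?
(a) W=rho_obj*g*V=745*9.81*0.064=467.7 N; F_B(max)=rho*g*V=1025*9.81*0.064=643.5 N
(b) Floating fraction=rho_obj/rho=745/1025=0.727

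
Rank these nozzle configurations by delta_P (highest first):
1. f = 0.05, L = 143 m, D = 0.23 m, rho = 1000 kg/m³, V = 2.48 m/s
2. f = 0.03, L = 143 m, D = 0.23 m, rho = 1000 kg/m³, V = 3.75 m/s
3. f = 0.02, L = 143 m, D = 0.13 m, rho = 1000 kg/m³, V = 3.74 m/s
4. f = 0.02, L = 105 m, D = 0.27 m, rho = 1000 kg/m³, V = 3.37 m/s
Case 1: delta_P = 95.6 kPa
Case 2: delta_P = 131.1 kPa
Case 3: delta_P = 153.9 kPa
Case 4: delta_P = 44.17 kPa
Ranking (highest first): 3, 2, 1, 4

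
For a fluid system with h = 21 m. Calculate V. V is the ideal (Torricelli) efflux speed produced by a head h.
Formula: V = \sqrt{2 g h}
V = √(2·9.81·21) = 20.3 m/s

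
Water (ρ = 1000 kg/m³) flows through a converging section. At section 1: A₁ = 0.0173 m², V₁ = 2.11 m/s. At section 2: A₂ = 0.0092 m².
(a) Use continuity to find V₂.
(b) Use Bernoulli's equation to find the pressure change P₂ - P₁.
(a) Continuity: A₁V₁=A₂V₂ -> V₂=A₁V₁/A₂=0.0173*2.11/0.0092=3.97 m/s
(b) Bernoulli: P₂-P₁=0.5*rho*(V₁^2-V₂^2)/1000=0.5*1000*(2.11^2-3.97^2)/1000=-5.654 kPa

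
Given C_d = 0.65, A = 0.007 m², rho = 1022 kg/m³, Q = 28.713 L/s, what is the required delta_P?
Formula: Q = C_d A \sqrt{\frac{2 \Delta P}{\rho}}
Substituting knowns: 28.713 = 0.65·0.007·√(2·(delta_P·1000)/1022)·1000
Solving for delta_P: delta_P = ((28.713/1000)/(0.65·0.007))²·1022/2/1000 = 20.35 kPa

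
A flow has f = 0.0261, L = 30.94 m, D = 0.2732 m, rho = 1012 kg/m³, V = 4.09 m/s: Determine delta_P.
Formula: \Delta P = f \frac{L}{D} \frac{\rho V^2}{2}
delta_P = 0.0261·(30.94/0.2732)·0.5·1012·4.09²/1000 = 25.02 kPa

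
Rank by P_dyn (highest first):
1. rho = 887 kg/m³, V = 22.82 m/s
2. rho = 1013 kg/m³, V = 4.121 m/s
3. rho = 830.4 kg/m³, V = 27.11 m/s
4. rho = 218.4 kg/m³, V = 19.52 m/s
Case 1: P_dyn = 231 kPa
Case 2: P_dyn = 8.602 kPa
Case 3: P_dyn = 305.2 kPa
Case 4: P_dyn = 41.61 kPa
Ranking (highest first): 3, 1, 4, 2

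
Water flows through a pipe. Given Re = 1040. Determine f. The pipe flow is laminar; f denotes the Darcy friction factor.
Formula: f = \frac{64}{Re}
f = 64/1040 = 0.06154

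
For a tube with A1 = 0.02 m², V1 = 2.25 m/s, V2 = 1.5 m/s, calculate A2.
Formula: V_2 = \frac{A_1 V_1}{A_2}
Substituting knowns: 1.5 = 0.02·2.25/A2
Solving for A2: A2 = 0.02·2.25/1.5 = 0.03 m²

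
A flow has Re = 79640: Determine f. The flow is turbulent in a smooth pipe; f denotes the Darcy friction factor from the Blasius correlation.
Formula: f = \frac{0.316}{Re^{0.25}}
f = 0.316/79640^0.25 = 0.01881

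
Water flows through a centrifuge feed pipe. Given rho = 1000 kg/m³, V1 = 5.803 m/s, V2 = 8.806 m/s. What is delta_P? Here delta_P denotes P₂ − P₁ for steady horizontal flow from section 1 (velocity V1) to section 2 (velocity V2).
Formula: \Delta P = \frac{1}{2} \rho (V_1^2 - V_2^2)
delta_P = 0.5·1000·(5.803² − 8.806²)/1000 = -21.94 kPa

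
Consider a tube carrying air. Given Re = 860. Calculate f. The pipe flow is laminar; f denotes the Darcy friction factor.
Formula: f = \frac{64}{Re}
f = 64/860 = 0.07442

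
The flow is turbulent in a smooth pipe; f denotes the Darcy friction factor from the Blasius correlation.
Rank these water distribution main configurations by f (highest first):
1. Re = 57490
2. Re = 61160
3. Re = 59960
Case 1: f = 0.02041
Case 2: f = 0.02009
Case 3: f = 0.02019
Ranking (highest first): 1, 3, 2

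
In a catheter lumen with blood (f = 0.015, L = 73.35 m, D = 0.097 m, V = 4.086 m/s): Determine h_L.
Formula: h_L = f \frac{L}{D} \frac{V^2}{2g}
h_L = 0.015·(73.35/0.097)·4.086²/(2·9.81) = 9.652 m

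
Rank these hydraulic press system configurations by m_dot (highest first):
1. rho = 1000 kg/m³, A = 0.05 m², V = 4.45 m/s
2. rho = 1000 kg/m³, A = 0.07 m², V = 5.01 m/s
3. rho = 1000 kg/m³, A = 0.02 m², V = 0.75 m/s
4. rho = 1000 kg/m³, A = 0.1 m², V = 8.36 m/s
Case 1: m_dot = 222.5 kg/s
Case 2: m_dot = 350.7 kg/s
Case 3: m_dot = 15 kg/s
Case 4: m_dot = 836 kg/s
Ranking (highest first): 4, 2, 1, 3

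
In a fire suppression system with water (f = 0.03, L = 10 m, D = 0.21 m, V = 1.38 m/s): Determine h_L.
Formula: h_L = f \frac{L}{D} \frac{V^2}{2g}
h_L = 0.03·(10/0.21)·1.38²/(2·9.81) = 0.1387 m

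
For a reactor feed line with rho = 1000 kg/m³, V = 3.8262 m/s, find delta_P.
Formula: V = \sqrt{\frac{2 \Delta P}{\rho}}
Substituting knowns: 3.8262 = √(2·(delta_P·1000)/1000)
Solving for delta_P: delta_P = 3.8262²·1000/2/1000 = 7.32 kPa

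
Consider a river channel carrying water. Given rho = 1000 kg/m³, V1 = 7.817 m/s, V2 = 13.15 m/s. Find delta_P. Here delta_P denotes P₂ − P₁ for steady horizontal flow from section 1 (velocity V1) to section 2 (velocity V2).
Formula: \Delta P = \frac{1}{2} \rho (V_1^2 - V_2^2)
delta_P = 0.5·1000·(7.817² − 13.15²)/1000 = -55.91 kPa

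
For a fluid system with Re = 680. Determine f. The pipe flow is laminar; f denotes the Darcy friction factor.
Formula: f = \frac{64}{Re}
f = 64/680 = 0.09412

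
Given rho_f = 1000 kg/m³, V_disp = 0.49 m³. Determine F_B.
Formula: F_B = \rho_f g V_{disp}
F_B = 1000·9.81·0.49 = 4807 N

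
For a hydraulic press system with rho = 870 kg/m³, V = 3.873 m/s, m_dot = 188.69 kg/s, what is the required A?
Formula: \dot{m} = \rho A V
Substituting knowns: 188.69 = 870·A·3.873
Solving for A: A = 188.69/(870·3.873) = 0.056 m²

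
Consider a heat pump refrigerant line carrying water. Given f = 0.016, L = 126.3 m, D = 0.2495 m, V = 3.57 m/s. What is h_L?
Formula: h_L = f \frac{L}{D} \frac{V^2}{2g}
h_L = 0.016·(126.3/0.2495)·3.57²/(2·9.81) = 5.261 m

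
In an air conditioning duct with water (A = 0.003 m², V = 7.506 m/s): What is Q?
Formula: Q = A V
Q = 0.003·7.506·1000 = 22.52 L/s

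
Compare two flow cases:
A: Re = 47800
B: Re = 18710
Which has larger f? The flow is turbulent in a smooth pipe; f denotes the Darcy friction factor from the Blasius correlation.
f(A) = 0.02137, f(B) = 0.02702. Answer: B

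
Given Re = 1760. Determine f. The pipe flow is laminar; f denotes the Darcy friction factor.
Formula: f = \frac{64}{Re}
f = 64/1760 = 0.03636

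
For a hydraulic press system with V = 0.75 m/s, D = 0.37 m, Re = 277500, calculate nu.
Formula: Re = \frac{V D}{\nu}
Substituting knowns: 277500 = 0.75·0.37/nu
Solving for nu: nu = 0.75·0.37/277500 = 1.000e-06 m²/s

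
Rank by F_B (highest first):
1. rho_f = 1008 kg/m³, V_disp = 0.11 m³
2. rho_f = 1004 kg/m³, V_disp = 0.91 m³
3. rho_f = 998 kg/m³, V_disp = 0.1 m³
Case 1: F_B = 1088 N
Case 2: F_B = 8963 N
Case 3: F_B = 979 N
Ranking (highest first): 2, 1, 3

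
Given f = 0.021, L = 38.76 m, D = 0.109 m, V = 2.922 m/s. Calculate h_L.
Formula: h_L = f \frac{L}{D} \frac{V^2}{2g}
h_L = 0.021·(38.76/0.109)·2.922²/(2·9.81) = 3.25 m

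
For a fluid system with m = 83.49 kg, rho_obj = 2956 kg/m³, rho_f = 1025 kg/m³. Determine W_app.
Formula: W_{app} = mg\left(1 - \frac{\rho_f}{\rho_{obj}}\right)
W_app = 83.49·9.81·(1 − 1025/2956) = 535 N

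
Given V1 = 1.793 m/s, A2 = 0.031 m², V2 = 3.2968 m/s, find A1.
Formula: V_2 = \frac{A_1 V_1}{A_2}
Substituting knowns: 3.2968 = A1·1.793/0.031
Solving for A1: A1 = 3.2968·0.031/1.793 = 0.057 m²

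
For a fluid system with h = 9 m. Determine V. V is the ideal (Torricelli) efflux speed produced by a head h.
Formula: V = \sqrt{2 g h}
V = √(2·9.81·9) = 13.29 m/s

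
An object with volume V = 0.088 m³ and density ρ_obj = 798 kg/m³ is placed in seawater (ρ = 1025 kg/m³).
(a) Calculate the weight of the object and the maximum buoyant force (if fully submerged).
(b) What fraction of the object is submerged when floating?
(a) W=rho_obj*g*V=798*9.81*0.088=688.9 N; F_B(max)=rho*g*V=1025*9.81*0.088=884.9 N
(b) Floating fraction=rho_obj/rho=798/1025=0.779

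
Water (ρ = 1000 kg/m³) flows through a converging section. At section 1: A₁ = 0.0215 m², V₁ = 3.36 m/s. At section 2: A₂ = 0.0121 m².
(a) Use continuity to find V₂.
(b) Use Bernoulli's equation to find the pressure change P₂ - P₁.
(a) Continuity: A₁V₁=A₂V₂ -> V₂=A₁V₁/A₂=0.0215*3.36/0.0121=5.97 m/s
(b) Bernoulli: P₂-P₁=0.5*rho*(V₁^2-V₂^2)/1000=0.5*1000*(3.36^2-5.97^2)/1000=-12.18 kPa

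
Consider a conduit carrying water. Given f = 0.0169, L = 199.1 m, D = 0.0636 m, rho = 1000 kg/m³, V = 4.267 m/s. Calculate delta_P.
Formula: \Delta P = f \frac{L}{D} \frac{\rho V^2}{2}
delta_P = 0.0169·(199.1/0.0636)·0.5·1000·4.267²/1000 = 481.6 kPa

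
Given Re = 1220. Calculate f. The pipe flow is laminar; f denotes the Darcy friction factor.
Formula: f = \frac{64}{Re}
f = 64/1220 = 0.05246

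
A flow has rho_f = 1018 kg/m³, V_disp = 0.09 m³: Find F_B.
Formula: F_B = \rho_f g V_{disp}
F_B = 1018·9.81·0.09 = 898.8 N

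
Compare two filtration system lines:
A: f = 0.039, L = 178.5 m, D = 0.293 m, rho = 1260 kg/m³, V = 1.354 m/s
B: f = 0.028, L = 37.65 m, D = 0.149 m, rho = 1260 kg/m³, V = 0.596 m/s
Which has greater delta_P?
delta_P(A) = 27.44 kPa, delta_P(B) = 1.583 kPa. Answer: A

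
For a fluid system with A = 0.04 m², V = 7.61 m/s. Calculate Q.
Formula: Q = A V
Q = 0.04·7.61·1000 = 304.4 L/s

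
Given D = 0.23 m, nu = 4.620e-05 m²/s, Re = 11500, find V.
Formula: Re = \frac{V D}{\nu}
Substituting knowns: 11500 = V·0.23/4.620e-05
Solving for V: V = 11500·4.620e-05/0.23 = 2.31 m/s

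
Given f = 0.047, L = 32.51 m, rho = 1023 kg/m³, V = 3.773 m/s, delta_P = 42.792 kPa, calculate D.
Formula: \Delta P = f \frac{L}{D} \frac{\rho V^2}{2}
Substituting knowns: 42.792 = 0.047·(32.51/D)·0.5·1023·3.773²/1000
Solving for D: D = 0.047·32.51·0.5·1023·3.773²/(42.792·1000) = 0.26 m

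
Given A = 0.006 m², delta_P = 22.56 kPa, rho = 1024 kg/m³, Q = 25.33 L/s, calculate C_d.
Formula: Q = C_d A \sqrt{\frac{2 \Delta P}{\rho}}
Substituting knowns: 25.33 = C_d·0.006·√(2·(22.56·1000)/1024)·1000
Solving for C_d: C_d = (25.33/1000)/(0.006·√(2·(22.56·1000)/1024)) = 0.636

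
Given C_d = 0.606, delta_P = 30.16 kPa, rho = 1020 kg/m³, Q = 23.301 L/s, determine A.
Formula: Q = C_d A \sqrt{\frac{2 \Delta P}{\rho}}
Substituting knowns: 23.301 = 0.606·A·√(2·(30.16·1000)/1020)·1000
Solving for A: A = (23.301/1000)/(0.606·√(2·(30.16·1000)/1020)) = 0.005 m²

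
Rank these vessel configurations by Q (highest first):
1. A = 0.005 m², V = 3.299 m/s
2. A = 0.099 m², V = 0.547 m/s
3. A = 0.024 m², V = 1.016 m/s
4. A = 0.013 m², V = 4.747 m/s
Case 1: Q = 16.5 L/s
Case 2: Q = 54.15 L/s
Case 3: Q = 24.38 L/s
Case 4: Q = 61.71 L/s
Ranking (highest first): 4, 2, 3, 1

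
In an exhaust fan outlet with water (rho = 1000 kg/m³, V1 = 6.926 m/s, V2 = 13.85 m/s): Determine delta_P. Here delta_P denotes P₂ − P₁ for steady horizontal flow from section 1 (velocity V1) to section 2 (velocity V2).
Formula: \Delta P = \frac{1}{2} \rho (V_1^2 - V_2^2)
delta_P = 0.5·1000·(6.926² − 13.85²)/1000 = -71.93 kPa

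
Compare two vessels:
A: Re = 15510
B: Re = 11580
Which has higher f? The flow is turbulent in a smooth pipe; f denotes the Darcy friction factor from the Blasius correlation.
f(A) = 0.02832, f(B) = 0.03046. Answer: B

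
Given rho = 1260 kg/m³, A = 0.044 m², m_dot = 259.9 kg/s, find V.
Formula: \dot{m} = \rho A V
Substituting knowns: 259.9 = 1260·0.044·V
Solving for V: V = 259.9/(1260·0.044) = 4.688 m/s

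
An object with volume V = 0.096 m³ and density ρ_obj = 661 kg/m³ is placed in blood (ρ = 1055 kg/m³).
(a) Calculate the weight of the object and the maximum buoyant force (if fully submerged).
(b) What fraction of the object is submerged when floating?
(a) W=rho_obj*g*V=661*9.81*0.096=622.5 N; F_B(max)=rho*g*V=1055*9.81*0.096=993.6 N
(b) Floating fraction=rho_obj/rho=661/1055=0.627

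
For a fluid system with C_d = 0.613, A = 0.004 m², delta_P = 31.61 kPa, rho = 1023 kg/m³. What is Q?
Formula: Q = C_d A \sqrt{\frac{2 \Delta P}{\rho}}
Q = 0.613·0.004·√(2·(31.61·1000)/1023)·1000 = 19.28 L/s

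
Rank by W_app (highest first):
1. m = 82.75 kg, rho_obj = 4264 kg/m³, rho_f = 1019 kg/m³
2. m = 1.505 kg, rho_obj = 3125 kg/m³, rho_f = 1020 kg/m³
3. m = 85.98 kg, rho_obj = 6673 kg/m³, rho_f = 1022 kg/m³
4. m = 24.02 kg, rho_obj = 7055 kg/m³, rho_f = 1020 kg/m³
Case 1: W_app = 617.8 N
Case 2: W_app = 9.945 N
Case 3: W_app = 714.3 N
Case 4: W_app = 201.6 N
Ranking (highest first): 3, 1, 4, 2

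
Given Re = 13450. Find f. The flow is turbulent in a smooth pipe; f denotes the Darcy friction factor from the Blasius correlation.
Formula: f = \frac{0.316}{Re^{0.25}}
f = 0.316/13450^0.25 = 0.02934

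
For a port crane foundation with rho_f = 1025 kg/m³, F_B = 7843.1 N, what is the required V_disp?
Formula: F_B = \rho_f g V_{disp}
Substituting knowns: 7843.1 = 1025·9.81·V_disp
Solving for V_disp: V_disp = 7843.1/(1025·9.81) = 0.78 m³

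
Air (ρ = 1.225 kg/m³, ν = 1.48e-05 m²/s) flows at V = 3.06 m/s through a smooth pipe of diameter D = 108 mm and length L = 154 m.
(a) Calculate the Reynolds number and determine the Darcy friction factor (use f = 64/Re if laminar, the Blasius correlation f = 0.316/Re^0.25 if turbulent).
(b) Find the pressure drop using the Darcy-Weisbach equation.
(a) Re = V·D/ν = 3.06·0.108/1.48e-05 = 22330 → turbulent (Re > 4000); f = 0.316/Re^0.25 = 0.316/22330^0.25 = 0.02585
(b) Darcy-Weisbach: ΔP = f·(L/D)·½ρV²/1000 = 0.02585·(154/0.108)·½·1.225·3.06²/1000 = 0.2114 kPa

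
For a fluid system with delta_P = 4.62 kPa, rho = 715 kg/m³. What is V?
Formula: V = \sqrt{\frac{2 \Delta P}{\rho}}
V = √(2·(4.62·1000)/715) = 3.595 m/s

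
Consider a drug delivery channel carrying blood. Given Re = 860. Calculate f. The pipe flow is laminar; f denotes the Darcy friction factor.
Formula: f = \frac{64}{Re}
f = 64/860 = 0.07442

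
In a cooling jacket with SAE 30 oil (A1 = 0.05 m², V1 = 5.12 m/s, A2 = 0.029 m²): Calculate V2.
Formula: V_2 = \frac{A_1 V_1}{A_2}
V2 = 0.05·5.12/0.029 = 8.828 m/s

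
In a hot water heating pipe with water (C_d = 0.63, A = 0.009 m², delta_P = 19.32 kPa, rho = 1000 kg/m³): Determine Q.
Formula: Q = C_d A \sqrt{\frac{2 \Delta P}{\rho}}
Q = 0.63·0.009·√(2·(19.32·1000)/1000)·1000 = 35.25 L/s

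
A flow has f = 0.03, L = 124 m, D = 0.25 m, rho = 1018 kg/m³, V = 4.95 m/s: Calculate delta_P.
Formula: \Delta P = f \frac{L}{D} \frac{\rho V^2}{2}
delta_P = 0.03·(124/0.25)·0.5·1018·4.95²/1000 = 185.6 kPa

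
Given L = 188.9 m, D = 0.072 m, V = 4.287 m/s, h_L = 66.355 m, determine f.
Formula: h_L = f \frac{L}{D} \frac{V^2}{2g}
Substituting knowns: 66.355 = f·(188.9/0.072)·4.287²/(2·9.81)
Solving for f: f = 66.355·2·9.81/((188.9/0.072)·4.287²) = 0.027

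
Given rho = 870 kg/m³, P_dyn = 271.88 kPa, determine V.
Formula: P_{dyn} = \frac{1}{2} \rho V^2
Substituting knowns: 271.88 = 0.5·870·V²/1000
Solving for V: V = √(2·(271.88·1000)/870) = 25 m/s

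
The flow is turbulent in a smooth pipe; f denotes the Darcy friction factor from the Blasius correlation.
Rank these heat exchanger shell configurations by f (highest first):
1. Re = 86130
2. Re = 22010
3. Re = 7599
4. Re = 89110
Case 1: f = 0.01845
Case 2: f = 0.02594
Case 3: f = 0.03385
Case 4: f = 0.01829
Ranking (highest first): 3, 2, 1, 4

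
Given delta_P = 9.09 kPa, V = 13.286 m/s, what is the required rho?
Formula: V = \sqrt{\frac{2 \Delta P}{\rho}}
Substituting knowns: 13.286 = √(2·(9.09·1000)/rho)
Solving for rho: rho = 2·(9.09·1000)/13.286² = 103 kg/m³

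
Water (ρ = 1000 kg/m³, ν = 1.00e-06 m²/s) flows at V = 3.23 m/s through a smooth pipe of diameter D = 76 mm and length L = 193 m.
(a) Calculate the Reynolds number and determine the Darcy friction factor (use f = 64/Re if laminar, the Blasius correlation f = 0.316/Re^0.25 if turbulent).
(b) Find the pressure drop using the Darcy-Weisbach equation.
(a) Re = V·D/ν = 3.23·0.076/1.00e-06 = 245480 → turbulent (Re > 4000); f = 0.316/Re^0.25 = 0.316/245480^0.25 = 0.014197 (Blasius is strictly valid for Re ≲ 1e5; used here as the smooth-pipe estimate the problem specifies)
(b) Darcy-Weisbach: ΔP = f·(L/D)·½ρV²/1000 = 0.014197·(193/0.076)·½·1000·3.23²/1000 = 188.1 kPa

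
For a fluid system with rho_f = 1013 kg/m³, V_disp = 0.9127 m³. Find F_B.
Formula: F_B = \rho_f g V_{disp}
F_B = 1013·9.81·0.9127 = 9070 N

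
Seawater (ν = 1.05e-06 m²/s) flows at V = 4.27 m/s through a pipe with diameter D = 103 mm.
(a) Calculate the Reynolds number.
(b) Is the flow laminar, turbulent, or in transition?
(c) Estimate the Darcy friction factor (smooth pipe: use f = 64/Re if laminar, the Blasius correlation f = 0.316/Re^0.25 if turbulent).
(a) Re = V·D/ν = 4.27·0.103/1.05e-06 = 418870
(b) Flow regime: turbulent (Re > 4000)
(c) Friction factor: f = 0.316/Re^0.25 = 0.316/418870^0.25 = 0.01242 (Blasius is strictly valid for Re ≲ 1e5; used here as the smooth-pipe estimate the problem specifies)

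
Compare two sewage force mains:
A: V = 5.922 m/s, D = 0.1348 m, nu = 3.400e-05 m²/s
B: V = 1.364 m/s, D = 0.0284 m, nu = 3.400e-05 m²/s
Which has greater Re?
Re(A) = 23479, Re(B) = 1139. Answer: A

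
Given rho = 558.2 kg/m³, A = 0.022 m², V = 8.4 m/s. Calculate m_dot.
Formula: \dot{m} = \rho A V
m_dot = 558.2·0.022·8.4 = 103.2 kg/s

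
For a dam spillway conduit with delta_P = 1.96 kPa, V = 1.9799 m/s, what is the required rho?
Formula: V = \sqrt{\frac{2 \Delta P}{\rho}}
Substituting knowns: 1.9799 = √(2·(1.96·1000)/rho)
Solving for rho: rho = 2·(1.96·1000)/1.9799² = 1000 kg/m³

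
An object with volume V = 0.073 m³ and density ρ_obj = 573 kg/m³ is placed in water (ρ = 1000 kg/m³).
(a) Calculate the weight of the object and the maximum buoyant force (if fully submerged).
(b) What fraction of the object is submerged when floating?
(a) W=rho_obj*g*V=573*9.81*0.073=410.3 N; F_B(max)=rho*g*V=1000*9.81*0.073=716.1 N
(b) Floating fraction=rho_obj/rho=573/1000=0.573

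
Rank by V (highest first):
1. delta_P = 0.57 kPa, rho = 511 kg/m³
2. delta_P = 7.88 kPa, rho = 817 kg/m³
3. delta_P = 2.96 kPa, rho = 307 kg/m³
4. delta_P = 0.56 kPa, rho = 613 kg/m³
Case 1: V = 1.494 m/s
Case 2: V = 4.392 m/s
Case 3: V = 4.391 m/s
Case 4: V = 1.352 m/s
Ranking (highest first): 2, 3, 1, 4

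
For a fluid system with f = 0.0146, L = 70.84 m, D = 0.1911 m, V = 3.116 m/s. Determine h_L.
Formula: h_L = f \frac{L}{D} \frac{V^2}{2g}
h_L = 0.0146·(70.84/0.1911)·3.116²/(2·9.81) = 2.678 m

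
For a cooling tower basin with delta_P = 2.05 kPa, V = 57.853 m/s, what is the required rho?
Formula: V = \sqrt{\frac{2 \Delta P}{\rho}}
Substituting knowns: 57.853 = √(2·(2.05·1000)/rho)
Solving for rho: rho = 2·(2.05·1000)/57.853² = 1.225 kg/m³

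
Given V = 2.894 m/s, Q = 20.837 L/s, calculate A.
Formula: Q = A V
Substituting knowns: 20.837 = A·2.894·1000
Solving for A: A = (20.837/1000)/2.894 = 0.0072 m²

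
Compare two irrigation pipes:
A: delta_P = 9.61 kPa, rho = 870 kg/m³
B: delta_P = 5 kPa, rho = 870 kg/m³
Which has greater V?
V(A) = 4.7 m/s, V(B) = 3.39 m/s. Answer: A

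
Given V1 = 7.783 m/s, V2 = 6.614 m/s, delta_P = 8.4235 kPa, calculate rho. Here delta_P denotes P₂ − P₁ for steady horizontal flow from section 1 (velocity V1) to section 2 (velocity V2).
Formula: \Delta P = \frac{1}{2} \rho (V_1^2 - V_2^2)
Substituting knowns: 8.4235 = 0.5·rho·(7.783² − 6.614²)/1000
Solving for rho: rho = 2·(8.4235·1000)/(7.783² − 6.614²) = 1001 kg/m³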